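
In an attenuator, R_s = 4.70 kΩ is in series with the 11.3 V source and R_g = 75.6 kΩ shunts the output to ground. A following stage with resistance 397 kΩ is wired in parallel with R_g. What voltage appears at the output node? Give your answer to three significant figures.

V_out ≈ 10.5 V

The load sits in parallel with R_g: R_g‖R_L = (75.6 × 397) / (75.6 + 397) = 63.51 kΩ.
V_out = 11.3 × 63.51 / (4.70 + 63.51) = 11.3 × 63.51/68.21 = 10.5 V.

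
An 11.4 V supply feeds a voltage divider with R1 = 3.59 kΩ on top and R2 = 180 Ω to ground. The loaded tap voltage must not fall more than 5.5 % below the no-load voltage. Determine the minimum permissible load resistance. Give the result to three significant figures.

R_L(min) ≈ 2.95 kΩ

Output resistance R_th = R1‖R2 = (3590 × 180)/3770 = 171.4 Ω.
The fractional drop is R_th/(R_th + R_L); requiring this ≤ 0.0550 gives R_L ≥ R_th(1/0.0550 − 1) = 171.4 × 17.18 = 2.95 kΩ.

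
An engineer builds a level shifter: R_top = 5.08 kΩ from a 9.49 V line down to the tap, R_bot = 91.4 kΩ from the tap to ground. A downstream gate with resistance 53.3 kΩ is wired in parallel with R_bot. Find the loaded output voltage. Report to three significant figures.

The load sits in parallel with R_bot: R_bot‖R_L = (91.4 × 53.3) / (91.4 + 53.3) = 33.67 kΩ.
V_out = 9.49 × 33.67 / (5.08 + 33.67) = 9.49 × 33.67/38.75 = 8.25 V.

V_out ≈ 8.25 V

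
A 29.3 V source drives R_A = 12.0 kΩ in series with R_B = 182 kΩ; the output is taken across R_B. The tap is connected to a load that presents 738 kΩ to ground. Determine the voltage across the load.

The load sits in parallel with R_B: R_B‖R_L = (182 × 738) / (182 + 738) = 146.0 kΩ.
V_out = 29.3 × 146.0 / (12.0 + 146.0) = 29.3 × 146.0/158.0 = 27.1 V.

V_out ≈ 27.1 V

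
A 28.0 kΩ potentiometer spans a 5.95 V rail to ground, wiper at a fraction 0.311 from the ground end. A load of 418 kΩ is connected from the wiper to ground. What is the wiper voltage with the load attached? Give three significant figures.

The wiper splits the pot into (1−α)R = 19.29 kΩ above and αR = 8.708 kΩ below.
Lower section ‖ load = 8.530 kΩ.
V_wiper = 5.95 × 8.530/(19.29 + 8.530) = 1.82 V.

V ≈ 1.82 V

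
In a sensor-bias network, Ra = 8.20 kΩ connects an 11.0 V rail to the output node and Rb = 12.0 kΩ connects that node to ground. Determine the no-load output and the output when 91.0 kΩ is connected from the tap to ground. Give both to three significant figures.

Open-circuit: V = 11.0 × 12.0/(8.20 + 12.0) = 6.53 V.
With the load, Rb becomes Rb‖R_L = 10.60 kΩ, so V = 11.0 × 10.60/18.80 = 6.20 V.

Unloaded: 6.53 V; loaded: 6.20 V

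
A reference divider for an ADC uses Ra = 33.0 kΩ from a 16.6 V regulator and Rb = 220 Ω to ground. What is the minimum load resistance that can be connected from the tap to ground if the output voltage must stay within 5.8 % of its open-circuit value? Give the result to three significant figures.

Output resistance R_th = Ra‖Rb = (33000 × 220)/33220 = 218.5 Ω.
The fractional drop is R_th/(R_th + R_L); requiring this ≤ 0.0580 gives R_L ≥ R_th(1/0.0580 − 1) = 218.5 × 16.24 = 3.55 kΩ.

R_L(min) ≈ 3.55 kΩ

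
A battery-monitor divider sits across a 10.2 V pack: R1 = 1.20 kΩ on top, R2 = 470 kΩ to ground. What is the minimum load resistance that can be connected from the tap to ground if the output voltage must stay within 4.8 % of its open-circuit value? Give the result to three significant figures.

Output resistance R_th = R1‖R2 = (1.20 × 470)/471.2 = 1.197 kΩ.
The fractional drop is R_th/(R_th + R_L); requiring this ≤ 0.0480 gives R_L ≥ R_th(1/0.0480 − 1) = 1.197 × 19.83 = 23.7 kΩ.

R_L(min) ≈ 23.7 kΩ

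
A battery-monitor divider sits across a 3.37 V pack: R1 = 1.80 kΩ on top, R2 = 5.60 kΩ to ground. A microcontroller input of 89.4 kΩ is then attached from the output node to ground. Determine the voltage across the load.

The load sits in parallel with R2: R2‖R_L = (5.60 × 89.4) / (5.60 + 89.4) = 5.270 kΩ.
V_out = 3.37 × 5.270 / (1.80 + 5.270) = 3.37 × 5.270/7.070 = 2.51 V.

V_out ≈ 2.51 V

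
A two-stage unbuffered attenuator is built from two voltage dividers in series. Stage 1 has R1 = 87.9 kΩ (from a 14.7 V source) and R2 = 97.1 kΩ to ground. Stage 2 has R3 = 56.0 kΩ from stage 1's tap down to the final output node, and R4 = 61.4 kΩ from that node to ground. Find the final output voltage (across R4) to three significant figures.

Stage 2 presents R3+R4 = 117.4 kΩ as a load on stage 1's tap.
Stage 1's lower leg becomes R2‖(R3+R4) = 53.14 kΩ, so V_mid = 14.7 × 53.14/141.0 = 5.539 V.
Stage 2 is itself unloaded: V_out = V_mid × R4/(R3+R4) = 5.539 × 61.4/117.4 = 2.90 V.

V_out ≈ 2.90 V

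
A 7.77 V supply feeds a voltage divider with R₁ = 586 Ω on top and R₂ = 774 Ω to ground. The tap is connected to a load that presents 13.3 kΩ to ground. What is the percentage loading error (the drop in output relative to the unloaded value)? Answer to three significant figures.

The divider's output (Thévenin) resistance is R₁‖R₂ = 333.5 Ω.
Fractional drop under load = R_th/(R_th + R_L) = 333.5 / (333.5 + 13300) = 0.02446.
So the output falls by 2.45 %.

2.45 %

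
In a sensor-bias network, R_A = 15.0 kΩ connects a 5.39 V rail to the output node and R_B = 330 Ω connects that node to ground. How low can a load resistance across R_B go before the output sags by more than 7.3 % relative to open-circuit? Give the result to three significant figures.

Output resistance R_th = R_A‖R_B = (15000 × 330)/15330 = 322.9 Ω.
The fractional drop is R_th/(R_th + R_L); requiring this ≤ 0.0730 gives R_L ≥ R_th(1/0.0730 − 1) = 322.9 × 12.70 = 4.10 kΩ.

R_L(min) ≈ 4.10 kΩ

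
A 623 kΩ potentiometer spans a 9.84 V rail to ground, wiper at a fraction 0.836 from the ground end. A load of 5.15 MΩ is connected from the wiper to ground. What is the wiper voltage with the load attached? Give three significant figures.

The wiper splits the pot into (1−α)R = 102.2 kΩ above and αR = 520.8 kΩ below.
Lower section ‖ load = 473.0 kΩ.
V_wiper = 9.84 × 473.0/(102.2 + 473.0) = 8.09 V.

V ≈ 8.09 V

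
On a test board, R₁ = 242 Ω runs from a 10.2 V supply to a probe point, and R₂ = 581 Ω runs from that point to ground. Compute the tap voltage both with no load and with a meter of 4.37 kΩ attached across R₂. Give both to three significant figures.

Open-circuit: V = 10.2 × 581/(242 + 581) = 7.20 V.
With the load, R₂ becomes R₂‖R_L = 512.8 Ω, so V = 10.2 × 512.8/754.8 = 6.93 V.

Unloaded: 7.20 V; loaded: 6.93 V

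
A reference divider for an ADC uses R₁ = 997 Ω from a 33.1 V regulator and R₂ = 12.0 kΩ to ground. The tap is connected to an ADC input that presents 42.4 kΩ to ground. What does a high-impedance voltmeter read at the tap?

The load sits in parallel with R₂: R₂‖R_L = (12000 × 42400) / (12000 + 42400) = 9353 Ω.
V_out = 33.1 × 9353 / (997 + 9353) = 33.1 × 9353/10350 = 29.9 V.

V_out ≈ 29.9 V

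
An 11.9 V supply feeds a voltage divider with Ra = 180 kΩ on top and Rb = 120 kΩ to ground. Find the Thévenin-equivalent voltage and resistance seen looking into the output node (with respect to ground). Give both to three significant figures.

V_th = 4.76 V, R_th = 72.0 kΩ

V_th is the open-circuit tap voltage: 11.9 × 120/(180 + 120) = 4.76 V.
With the supply zeroed, Ra and Rb appear in parallel from the tap: R_th = Ra‖Rb = (180 × 120)/300.0 = 72.0 kΩ.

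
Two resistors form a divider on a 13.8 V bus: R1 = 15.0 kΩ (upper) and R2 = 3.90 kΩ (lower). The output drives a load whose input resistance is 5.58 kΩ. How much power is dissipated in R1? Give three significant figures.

P ≈ 9.55 mW

Total resistance from the source is R1 + (R2‖R_L) = 17.30 kΩ, so I = 13.8/17.30 kΩ = 0.7979 mA.
P = I²·R1 = (0.7979 mA)² × 15.0 kΩ = 9.55 mW.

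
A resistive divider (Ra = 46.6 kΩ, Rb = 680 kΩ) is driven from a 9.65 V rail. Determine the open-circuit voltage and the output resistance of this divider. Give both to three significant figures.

V_th is the open-circuit tap voltage: 9.65 × 680/(46.6 + 680) = 9.03 V.
With the supply zeroed, Ra and Rb appear in parallel from the tap: R_th = Ra‖Rb = (46.6 × 680)/726.6 = 43.6 kΩ.

V_th = 9.03 V, R_th = 43.6 kΩ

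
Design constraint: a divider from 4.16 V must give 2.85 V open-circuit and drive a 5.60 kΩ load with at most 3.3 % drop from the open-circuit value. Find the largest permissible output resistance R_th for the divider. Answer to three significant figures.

Loading drop = R_th/(R_th + R_L) ≤ 0.0330, so R_th ≤ R_L · ε/(1−ε) = 5.60 kΩ × 0.0330/0.9670 = 191 Ω.
(Any R1, R2 with R2/(R1+R2) = 0.685 and R1‖R2 ≤ 191 Ω will meet the spec.)

R_th ≤ 191 Ω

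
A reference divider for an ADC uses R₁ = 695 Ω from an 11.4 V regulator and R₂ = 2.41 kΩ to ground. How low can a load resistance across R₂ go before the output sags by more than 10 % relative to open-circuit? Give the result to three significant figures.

R_L(min) ≈ 4.85 kΩ

Output resistance R_th = R₁‖R₂ = (695 × 2410)/3105 = 539.4 Ω.
The fractional drop is R_th/(R_th + R_L); requiring this ≤ 0.100 gives R_L ≥ R_th(1/0.100 − 1) = 539.4 × 9.000 = 4.85 kΩ.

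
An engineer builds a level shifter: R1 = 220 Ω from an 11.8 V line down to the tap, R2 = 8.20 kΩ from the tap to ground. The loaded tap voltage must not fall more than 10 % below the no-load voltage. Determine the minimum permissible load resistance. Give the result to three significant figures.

Output resistance R_th = R1‖R2 = (220 × 8200)/8420 = 214.3 Ω.
The fractional drop is R_th/(R_th + R_L); requiring this ≤ 0.100 gives R_L ≥ R_th(1/0.100 − 1) = 214.3 × 9.000 = 1.93 kΩ.

R_L(min) ≈ 1.93 kΩ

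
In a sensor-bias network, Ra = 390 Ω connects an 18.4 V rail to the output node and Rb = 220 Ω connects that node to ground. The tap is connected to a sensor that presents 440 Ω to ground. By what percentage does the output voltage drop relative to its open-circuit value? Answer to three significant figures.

The divider's output (Thévenin) resistance is Ra‖Rb = 140.7 Ω.
Fractional drop under load = R_th/(R_th + R_L) = 140.7 / (140.7 + 440) = 0.2422.
So the output falls by 24.2 %.

24.2 %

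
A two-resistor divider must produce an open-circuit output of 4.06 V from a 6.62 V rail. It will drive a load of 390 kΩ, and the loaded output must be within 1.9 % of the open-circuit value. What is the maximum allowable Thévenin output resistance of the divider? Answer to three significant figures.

R_th ≤ 7.55 kΩ

Loading drop = R_th/(R_th + R_L) ≤ 0.0190, so R_th ≤ R_L · ε/(1−ε) = 390 kΩ × 0.0190/0.9810 = 7.55 kΩ.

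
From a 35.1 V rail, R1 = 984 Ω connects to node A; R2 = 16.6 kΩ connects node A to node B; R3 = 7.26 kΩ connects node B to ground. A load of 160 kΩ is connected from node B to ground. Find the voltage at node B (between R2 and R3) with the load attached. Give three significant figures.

V ≈ 9.94 V

At node B, R3 is in parallel with the load: R3‖R_L = 6945 Ω.
Below node A the resistance is R2 + (R3‖R_L) = 23540 Ω, so V_A = 35.1 × 23540/24530 = 33.69 V.
Then V_B = V_A × (R3‖R_L)/(R2 + R3‖R_L) = 33.69 × 6945/23540 = 9.94 V.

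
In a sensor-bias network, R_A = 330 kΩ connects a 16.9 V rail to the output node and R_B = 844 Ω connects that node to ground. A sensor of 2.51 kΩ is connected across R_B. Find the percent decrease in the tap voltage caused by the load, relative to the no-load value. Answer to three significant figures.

25.1 %

Unloaded V = 16.9 × 844/330800 = 0.04311 V.
Loaded: R_B‖R_L = 631.6 Ω, giving V = 16.9 × 631.6/330600 = 0.03228 V.
Drop = (0.04311 − 0.03228) / 0.04311 = 25.1 %.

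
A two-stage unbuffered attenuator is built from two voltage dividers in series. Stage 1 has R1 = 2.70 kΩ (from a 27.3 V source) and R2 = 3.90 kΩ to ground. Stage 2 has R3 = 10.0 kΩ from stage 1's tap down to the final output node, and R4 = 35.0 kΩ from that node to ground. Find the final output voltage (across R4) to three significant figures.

V_out ≈ 12.1 V

Stage 2 presents R3+R4 = 45.00 kΩ as a load on stage 1's tap.
Stage 1's lower leg becomes R2‖(R3+R4) = 3.589 kΩ, so V_mid = 27.3 × 3.589/6.289 = 15.58 V.
Stage 2 is itself unloaded: V_out = V_mid × R4/(R3+R4) = 15.58 × 35.0/45.00 = 12.1 V.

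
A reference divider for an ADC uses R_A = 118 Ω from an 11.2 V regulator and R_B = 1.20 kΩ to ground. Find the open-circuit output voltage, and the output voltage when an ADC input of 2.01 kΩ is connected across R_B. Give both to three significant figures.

Unloaded: 10.2 V; loaded: 9.68 V

Open-circuit: V = 11.2 × 1200/(118 + 1200) = 10.2 V.
With the load, R_B becomes R_B‖R_L = 751.4 Ω, so V = 11.2 × 751.4/869.4 = 9.68 V.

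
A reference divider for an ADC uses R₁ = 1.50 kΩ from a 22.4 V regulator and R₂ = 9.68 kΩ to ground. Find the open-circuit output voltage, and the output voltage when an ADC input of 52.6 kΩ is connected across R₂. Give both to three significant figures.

Unloaded: 19.4 V; loaded: 18.9 V

Open-circuit: V = 22.4 × 9.68/(1.50 + 9.68) = 19.4 V.
With the load, R₂ becomes R₂‖R_L = 8.175 kΩ, so V = 22.4 × 8.175/9.675 = 18.9 V.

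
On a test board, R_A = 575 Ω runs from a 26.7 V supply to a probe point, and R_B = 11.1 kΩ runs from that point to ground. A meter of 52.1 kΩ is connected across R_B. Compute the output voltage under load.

V_out ≈ 25.1 V

The load sits in parallel with R_B: R_B‖R_L = (11100 × 52100) / (11100 + 52100) = 9150 Ω.
V_out = 26.7 × 9150 / (575 + 9150) = 26.7 × 9150/9725 = 25.1 V.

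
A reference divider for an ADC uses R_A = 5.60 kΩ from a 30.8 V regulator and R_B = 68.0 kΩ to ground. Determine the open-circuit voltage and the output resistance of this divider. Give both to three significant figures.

V_th = 28.5 V, R_th = 5.17 kΩ

V_th is the open-circuit tap voltage: 30.8 × 68.0/(5.60 + 68.0) = 28.5 V.
With the supply zeroed, R_A and R_B appear in parallel from the tap: R_th = R_A‖R_B = (5.60 × 68.0)/73.60 = 5.17 kΩ.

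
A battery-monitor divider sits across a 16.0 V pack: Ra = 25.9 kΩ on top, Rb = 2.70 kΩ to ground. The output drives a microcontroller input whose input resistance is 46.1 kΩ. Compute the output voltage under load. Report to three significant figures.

V_out ≈ 1.43 V

The load sits in parallel with Rb: Rb‖R_L = (2.70 × 46.1) / (2.70 + 46.1) = 2.551 kΩ.
V_out = 16.0 × 2.551 / (25.9 + 2.551) = 16.0 × 2.551/28.45 = 1.43 V.
(Unloaded it would have been 1.51 V.)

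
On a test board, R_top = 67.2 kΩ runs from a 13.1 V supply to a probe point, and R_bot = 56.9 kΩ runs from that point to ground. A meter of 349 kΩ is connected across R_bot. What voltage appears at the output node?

The load sits in parallel with R_bot: R_bot‖R_L = (56.9 × 349) / (56.9 + 349) = 48.92 kΩ.
V_out = 13.1 × 48.92 / (67.2 + 48.92) = 13.1 × 48.92/116.1 = 5.52 V.

V_out ≈ 5.52 V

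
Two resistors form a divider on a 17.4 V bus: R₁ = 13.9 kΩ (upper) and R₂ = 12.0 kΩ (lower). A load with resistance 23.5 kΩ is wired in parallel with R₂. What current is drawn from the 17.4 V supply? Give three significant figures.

I ≈ 0.797 mA

R₂‖R_L = 7.944 kΩ, so the source sees R₁ + R₂‖R_L = 21.84 kΩ.
I = 17.4 V / 21.84 kΩ = 0.797 mA.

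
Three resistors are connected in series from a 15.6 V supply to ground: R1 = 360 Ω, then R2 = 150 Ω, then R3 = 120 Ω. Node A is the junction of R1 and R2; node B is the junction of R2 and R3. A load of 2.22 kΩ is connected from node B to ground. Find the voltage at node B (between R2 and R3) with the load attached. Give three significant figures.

V ≈ 2.85 V

At node B, R3 is in parallel with the load: R3‖R_L = 113.8 Ω.
Below node A the resistance is R2 + (R3‖R_L) = 263.8 Ω, so V_A = 15.6 × 263.8/623.8 = 6.598 V.
Then V_B = V_A × (R3‖R_L)/(R2 + R3‖R_L) = 6.598 × 113.8/263.8 = 2.85 V.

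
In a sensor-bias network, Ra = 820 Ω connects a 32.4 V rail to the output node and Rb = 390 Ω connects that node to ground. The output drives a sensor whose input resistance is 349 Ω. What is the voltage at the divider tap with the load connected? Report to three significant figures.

The load sits in parallel with Rb: Rb‖R_L = (390 × 349) / (390 + 349) = 184.2 Ω.
V_out = 32.4 × 184.2 / (820 + 184.2) = 32.4 × 184.2/1004 = 5.94 V.

V_out ≈ 5.94 V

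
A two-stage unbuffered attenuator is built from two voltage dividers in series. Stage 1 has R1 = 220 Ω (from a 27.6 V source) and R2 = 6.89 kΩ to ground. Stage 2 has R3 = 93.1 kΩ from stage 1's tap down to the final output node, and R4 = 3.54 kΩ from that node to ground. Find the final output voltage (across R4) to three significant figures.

Stage 2 presents R3+R4 = 96640 Ω as a load on stage 1's tap.
Stage 1's lower leg becomes R2‖(R3+R4) = 6431 Ω, so V_mid = 27.6 × 6431/6651 = 26.69 V.
Stage 2 is itself unloaded: V_out = V_mid × R4/(R3+R4) = 26.69 × 3540/96640 = 0.978 V.

V_out ≈ 0.978 V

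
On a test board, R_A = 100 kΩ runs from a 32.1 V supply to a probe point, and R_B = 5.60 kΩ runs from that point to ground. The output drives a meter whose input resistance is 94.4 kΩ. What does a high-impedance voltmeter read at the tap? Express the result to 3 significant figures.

V_out ≈ 1.61 V

The load sits in parallel with R_B: R_B‖R_L = (5.60 × 94.4) / (5.60 + 94.4) = 5.286 kΩ.
V_out = 32.1 × 5.286 / (100 + 5.286) = 32.1 × 5.286/105.3 = 1.61 V.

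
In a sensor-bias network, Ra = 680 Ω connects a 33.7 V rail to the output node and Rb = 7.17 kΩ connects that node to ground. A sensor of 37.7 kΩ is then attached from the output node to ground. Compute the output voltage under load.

V_out ≈ 30.3 V

The load sits in parallel with Rb: Rb‖R_L = (7170 × 37700) / (7170 + 37700) = 6024 Ω.
V_out = 33.7 × 6024 / (680 + 6024) = 33.7 × 6024/6704 = 30.3 V.
(Unloaded it would have been 30.8 V.)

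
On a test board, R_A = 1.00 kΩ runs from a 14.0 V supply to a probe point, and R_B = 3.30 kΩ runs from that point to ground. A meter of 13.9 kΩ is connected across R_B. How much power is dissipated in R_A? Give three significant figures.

Total resistance from the source is R_A + (R_B‖R_L) = 3.667 kΩ, so I = 14.0/3.667 kΩ = 3.818 mA.
P = I²·R_A = (3.818 mA)² × 1.00 kΩ = 14.6 mW.

P ≈ 14.6 mW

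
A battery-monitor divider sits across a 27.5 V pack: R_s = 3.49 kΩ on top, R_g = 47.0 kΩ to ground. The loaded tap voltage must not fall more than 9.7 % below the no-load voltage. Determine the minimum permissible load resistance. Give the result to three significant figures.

Output resistance R_th = R_s‖R_g = (3.49 × 47.0)/50.49 = 3.249 kΩ.
The fractional drop is R_th/(R_th + R_L); requiring this ≤ 0.0970 gives R_L ≥ R_th(1/0.0970 − 1) = 3.249 × 9.309 = 30.2 kΩ.

R_L(min) ≈ 30.2 kΩ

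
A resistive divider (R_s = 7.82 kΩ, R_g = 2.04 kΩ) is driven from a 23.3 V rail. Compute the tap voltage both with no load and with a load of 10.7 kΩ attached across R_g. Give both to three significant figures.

Open-circuit: V = 23.3 × 2.04/(7.82 + 2.04) = 4.82 V.
With the load, R_g becomes R_g‖R_L = 1.713 kΩ, so V = 23.3 × 1.713/9.533 = 4.19 V.

Unloaded: 4.82 V; loaded: 4.19 V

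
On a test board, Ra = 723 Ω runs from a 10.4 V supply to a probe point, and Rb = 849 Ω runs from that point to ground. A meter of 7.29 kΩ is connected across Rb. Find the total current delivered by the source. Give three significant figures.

I ≈ 7.01 mA

Rb‖R_L = 760.4 Ω, so the source sees Ra + Rb‖R_L = 1483 Ω.
I = 10.4 V / 1483 Ω = 7.01 mA.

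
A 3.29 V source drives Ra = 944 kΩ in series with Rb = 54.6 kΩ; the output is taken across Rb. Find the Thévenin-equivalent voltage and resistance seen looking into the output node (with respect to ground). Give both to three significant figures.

V_th is the open-circuit tap voltage: 3.29 × 54.6/(944 + 54.6) = 0.180 V.
With the supply zeroed, Ra and Rb appear in parallel from the tap: R_th = Ra‖Rb = (944 × 54.6)/998.6 = 51.6 kΩ.

V_th = 0.180 V, R_th = 51.6 kΩ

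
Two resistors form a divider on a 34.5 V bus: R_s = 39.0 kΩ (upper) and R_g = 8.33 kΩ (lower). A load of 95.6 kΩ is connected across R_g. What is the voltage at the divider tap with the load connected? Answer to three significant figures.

V_out ≈ 5.67 V

The load sits in parallel with R_g: R_g‖R_L = (8.33 × 95.6) / (8.33 + 95.6) = 7.662 kΩ.
V_out = 34.5 × 7.662 / (39.0 + 7.662) = 34.5 × 7.662/46.66 = 5.67 V.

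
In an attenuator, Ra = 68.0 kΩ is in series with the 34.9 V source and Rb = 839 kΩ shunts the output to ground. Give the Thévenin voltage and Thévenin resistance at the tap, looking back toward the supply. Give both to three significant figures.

V_th = 32.3 V, R_th = 62.9 kΩ

V_th is the open-circuit tap voltage: 34.9 × 839/(68.0 + 839) = 32.3 V.
With the supply zeroed, Ra and Rb appear in parallel from the tap: R_th = Ra‖Rb = (68.0 × 839)/907.0 = 62.9 kΩ.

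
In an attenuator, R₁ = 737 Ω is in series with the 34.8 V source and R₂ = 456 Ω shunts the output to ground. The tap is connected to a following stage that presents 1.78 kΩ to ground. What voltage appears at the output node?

V_out ≈ 11.5 V

The load sits in parallel with R₂: R₂‖R_L = (456 × 1780) / (456 + 1780) = 363.0 Ω.
V_out = 34.8 × 363.0 / (737 + 363.0) = 34.8 × 363.0/1100 = 11.5 V.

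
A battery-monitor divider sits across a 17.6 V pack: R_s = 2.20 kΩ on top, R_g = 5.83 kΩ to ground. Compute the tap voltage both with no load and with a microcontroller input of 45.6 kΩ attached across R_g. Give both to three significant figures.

Open-circuit: V = 17.6 × 5.83/(2.20 + 5.83) = 12.8 V.
With the load, R_g becomes R_g‖R_L = 5.169 kΩ, so V = 17.6 × 5.169/7.369 = 12.3 V.

Unloaded: 12.8 V; loaded: 12.3 V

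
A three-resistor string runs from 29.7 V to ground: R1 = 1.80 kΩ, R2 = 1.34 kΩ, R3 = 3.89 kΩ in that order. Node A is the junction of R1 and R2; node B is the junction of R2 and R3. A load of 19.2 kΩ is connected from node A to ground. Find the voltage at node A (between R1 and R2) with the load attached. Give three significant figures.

Below node A the series string R2+R3 = 5.230 kΩ sits in parallel with the 19.2 kΩ load: 4.110 kΩ.
V_A = 29.7 × 4.110/(1.80 + 4.110) = 20.7 V.

V ≈ 20.7 V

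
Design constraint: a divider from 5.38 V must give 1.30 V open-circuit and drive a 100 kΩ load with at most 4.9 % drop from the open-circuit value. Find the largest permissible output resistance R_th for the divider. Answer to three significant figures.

Loading drop = R_th/(R_th + R_L) ≤ 0.0490, so R_th ≤ R_L · ε/(1−ε) = 100 kΩ × 0.0490/0.9510 = 5.15 kΩ.
(Any R1, R2 with R2/(R1+R2) = 0.242 and R1‖R2 ≤ 5.15 kΩ will meet the spec.)

R_th ≤ 5.15 kΩ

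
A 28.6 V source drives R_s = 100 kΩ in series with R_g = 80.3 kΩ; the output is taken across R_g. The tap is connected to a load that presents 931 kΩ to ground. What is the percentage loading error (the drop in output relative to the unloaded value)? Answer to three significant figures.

The divider's output (Thévenin) resistance is R_s‖R_g = 44.54 kΩ.
Fractional drop under load = R_th/(R_th + R_L) = 44.54 / (44.54 + 931) = 0.04565.
So the output falls by 4.57 %.

4.57 %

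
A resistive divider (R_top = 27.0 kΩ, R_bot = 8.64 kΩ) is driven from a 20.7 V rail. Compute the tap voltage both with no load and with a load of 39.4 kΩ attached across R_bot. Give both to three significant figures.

Open-circuit: V = 20.7 × 8.64/(27.0 + 8.64) = 5.02 V.
With the load, R_bot becomes R_bot‖R_L = 7.086 kΩ, so V = 20.7 × 7.086/34.09 = 4.30 V.

Unloaded: 5.02 V; loaded: 4.30 V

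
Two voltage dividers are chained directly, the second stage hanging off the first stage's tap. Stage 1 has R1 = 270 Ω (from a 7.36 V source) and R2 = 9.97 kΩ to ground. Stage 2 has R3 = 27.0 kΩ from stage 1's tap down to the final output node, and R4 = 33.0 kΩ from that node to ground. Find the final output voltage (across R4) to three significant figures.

V_out ≈ 3.92 V

Stage 2 presents R3+R4 = 60000 Ω as a load on stage 1's tap.
Stage 1's lower leg becomes R2‖(R3+R4) = 8549 Ω, so V_mid = 7.36 × 8549/8819 = 7.135 V.
Stage 2 is itself unloaded: V_out = V_mid × R4/(R3+R4) = 7.135 × 33000/60000 = 3.92 V.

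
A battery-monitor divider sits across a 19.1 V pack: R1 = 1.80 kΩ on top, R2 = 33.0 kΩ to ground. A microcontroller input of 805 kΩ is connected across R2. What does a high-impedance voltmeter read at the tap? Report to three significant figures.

The load sits in parallel with R2: R2‖R_L = (33.0 × 805) / (33.0 + 805) = 31.70 kΩ.
V_out = 19.1 × 31.70 / (1.80 + 31.70) = 19.1 × 31.70/33.50 = 18.1 V.
(Unloaded it would have been 18.1 V.)

V_out ≈ 18.1 V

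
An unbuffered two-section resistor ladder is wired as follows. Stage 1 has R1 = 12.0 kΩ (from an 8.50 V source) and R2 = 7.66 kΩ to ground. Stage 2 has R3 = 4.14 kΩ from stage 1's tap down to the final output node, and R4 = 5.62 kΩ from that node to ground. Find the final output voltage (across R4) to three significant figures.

Stage 2 presents R3+R4 = 9.760 kΩ as a load on stage 1's tap.
Stage 1's lower leg becomes R2‖(R3+R4) = 4.292 kΩ, so V_mid = 8.50 × 4.292/16.29 = 2.239 V.
Stage 2 is itself unloaded: V_out = V_mid × R4/(R3+R4) = 2.239 × 5.62/9.760 = 1.29 V.

V_out ≈ 1.29 V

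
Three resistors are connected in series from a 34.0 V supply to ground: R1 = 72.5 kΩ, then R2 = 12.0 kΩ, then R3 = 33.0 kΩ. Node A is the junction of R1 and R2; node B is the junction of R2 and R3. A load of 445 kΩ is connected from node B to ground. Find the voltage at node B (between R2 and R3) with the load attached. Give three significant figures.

V ≈ 9.07 V

At node B, R3 is in parallel with the load: R3‖R_L = 30.72 kΩ.
Below node A the resistance is R2 + (R3‖R_L) = 42.72 kΩ, so V_A = 34.0 × 42.72/115.2 = 12.61 V.
Then V_B = V_A × (R3‖R_L)/(R2 + R3‖R_L) = 12.61 × 30.72/42.72 = 9.07 V.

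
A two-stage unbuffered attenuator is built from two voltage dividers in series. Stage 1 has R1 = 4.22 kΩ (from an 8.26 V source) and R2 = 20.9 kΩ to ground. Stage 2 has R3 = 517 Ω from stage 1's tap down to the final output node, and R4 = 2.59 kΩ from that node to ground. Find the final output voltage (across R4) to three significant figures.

V_out ≈ 2.69 V

Stage 2 presents R3+R4 = 3107 Ω as a load on stage 1's tap.
Stage 1's lower leg becomes R2‖(R3+R4) = 2705 Ω, so V_mid = 8.26 × 2705/6925 = 3.226 V.
Stage 2 is itself unloaded: V_out = V_mid × R4/(R3+R4) = 3.226 × 2590/3107 = 2.69 V.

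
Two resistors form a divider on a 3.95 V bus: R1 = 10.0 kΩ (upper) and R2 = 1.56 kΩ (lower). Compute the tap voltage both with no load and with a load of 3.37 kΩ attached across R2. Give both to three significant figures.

Unloaded: 0.533 V; loaded: 0.381 V

Open-circuit: V = 3.95 × 1.56/(10.0 + 1.56) = 0.533 V.
With the load, R2 becomes R2‖R_L = 1.066 kΩ, so V = 3.95 × 1.066/11.07 = 0.381 V.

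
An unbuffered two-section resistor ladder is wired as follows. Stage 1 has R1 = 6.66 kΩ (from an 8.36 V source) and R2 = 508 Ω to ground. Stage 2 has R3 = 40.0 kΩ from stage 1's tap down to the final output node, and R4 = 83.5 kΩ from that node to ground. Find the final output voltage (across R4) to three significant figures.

Stage 2 presents R3+R4 = 123500 Ω as a load on stage 1's tap.
Stage 1's lower leg becomes R2‖(R3+R4) = 505.9 Ω, so V_mid = 8.36 × 505.9/7166 = 0.5902 V.
Stage 2 is itself unloaded: V_out = V_mid × R4/(R3+R4) = 0.5902 × 83500/123500 = 0.399 V.

V_out ≈ 0.399 V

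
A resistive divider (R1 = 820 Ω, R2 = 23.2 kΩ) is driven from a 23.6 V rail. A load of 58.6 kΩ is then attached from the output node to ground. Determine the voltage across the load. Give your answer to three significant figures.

V_out ≈ 22.5 V

The load sits in parallel with R2: R2‖R_L = (23200 × 58600) / (23200 + 58600) = 16620 Ω.
V_out = 23.6 × 16620 / (820 + 16620) = 23.6 × 16620/17440 = 22.5 V.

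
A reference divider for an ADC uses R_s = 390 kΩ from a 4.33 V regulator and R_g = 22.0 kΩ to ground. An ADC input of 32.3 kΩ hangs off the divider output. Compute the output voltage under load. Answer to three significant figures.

The load sits in parallel with R_g: R_g‖R_L = (22.0 × 32.3) / (22.0 + 32.3) = 13.09 kΩ.
V_out = 4.33 × 13.09 / (390 + 13.09) = 4.33 × 13.09/403.1 = 0.141 V.
(Unloaded it would have been 0.231 V.)

V_out ≈ 0.141 V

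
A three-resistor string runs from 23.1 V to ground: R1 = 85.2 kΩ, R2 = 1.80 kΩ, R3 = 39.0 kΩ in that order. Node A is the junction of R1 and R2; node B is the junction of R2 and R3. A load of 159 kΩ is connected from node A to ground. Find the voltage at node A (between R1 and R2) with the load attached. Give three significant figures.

Below node A the series string R2+R3 = 40.80 kΩ sits in parallel with the 159 kΩ load: 32.47 kΩ.
V_A = 23.1 × 32.47/(85.2 + 32.47) = 6.37 V.

V ≈ 6.37 V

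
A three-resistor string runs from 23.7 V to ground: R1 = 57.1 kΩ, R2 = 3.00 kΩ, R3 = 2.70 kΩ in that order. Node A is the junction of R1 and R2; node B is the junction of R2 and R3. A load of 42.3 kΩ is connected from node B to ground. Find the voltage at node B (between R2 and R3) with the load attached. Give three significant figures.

At node B, R3 is in parallel with the load: R3‖R_L = 2.538 kΩ.
Below node A the resistance is R2 + (R3‖R_L) = 5.538 kΩ, so V_A = 23.7 × 5.538/62.64 = 2.095 V.
Then V_B = V_A × (R3‖R_L)/(R2 + R3‖R_L) = 2.095 × 2.538/5.538 = 0.960 V.

V ≈ 0.960 V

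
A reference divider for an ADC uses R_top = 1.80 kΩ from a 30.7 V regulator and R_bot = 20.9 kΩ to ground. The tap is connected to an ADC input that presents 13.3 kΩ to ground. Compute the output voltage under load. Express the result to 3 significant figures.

The load sits in parallel with R_bot: R_bot‖R_L = (20.9 × 13.3) / (20.9 + 13.3) = 8.128 kΩ.
V_out = 30.7 × 8.128 / (1.80 + 8.128) = 30.7 × 8.128/9.928 = 25.1 V.

V_out ≈ 25.1 V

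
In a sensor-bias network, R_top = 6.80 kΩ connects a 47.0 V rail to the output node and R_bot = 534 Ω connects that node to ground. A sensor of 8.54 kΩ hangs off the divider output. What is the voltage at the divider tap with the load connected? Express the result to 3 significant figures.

The load sits in parallel with R_bot: R_bot‖R_L = (534 × 8540) / (534 + 8540) = 502.6 Ω.
V_out = 47.0 × 502.6 / (6800 + 502.6) = 47.0 × 502.6/7303 = 3.23 V.
(Unloaded it would have been 3.42 V.)

V_out ≈ 3.23 V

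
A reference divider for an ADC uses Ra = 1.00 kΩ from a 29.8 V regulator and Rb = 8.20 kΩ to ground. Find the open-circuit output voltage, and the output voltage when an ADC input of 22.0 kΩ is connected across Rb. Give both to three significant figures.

Unloaded: 26.6 V; loaded: 25.5 V

Open-circuit: V = 29.8 × 8.20/(1.00 + 8.20) = 26.6 V.
With the load, Rb becomes Rb‖R_L = 5.974 kΩ, so V = 29.8 × 5.974/6.974 = 25.5 V.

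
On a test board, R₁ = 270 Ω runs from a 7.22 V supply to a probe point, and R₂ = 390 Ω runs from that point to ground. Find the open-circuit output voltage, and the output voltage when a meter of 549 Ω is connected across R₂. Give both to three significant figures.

Unloaded: 4.27 V; loaded: 3.31 V

Open-circuit: V = 7.22 × 390/(270 + 390) = 4.27 V.
With the load, R₂ becomes R₂‖R_L = 228.0 Ω, so V = 7.22 × 228.0/498.0 = 3.31 V.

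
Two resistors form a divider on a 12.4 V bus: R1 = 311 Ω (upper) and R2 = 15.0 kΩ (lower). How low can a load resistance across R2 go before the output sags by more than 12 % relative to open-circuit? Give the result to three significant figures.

R_L(min) ≈ 2.23 kΩ

Output resistance R_th = R1‖R2 = (311 × 15000)/15310 = 304.7 Ω.
The fractional drop is R_th/(R_th + R_L); requiring this ≤ 0.120 gives R_L ≥ R_th(1/0.120 − 1) = 304.7 × 7.333 = 2.23 kΩ.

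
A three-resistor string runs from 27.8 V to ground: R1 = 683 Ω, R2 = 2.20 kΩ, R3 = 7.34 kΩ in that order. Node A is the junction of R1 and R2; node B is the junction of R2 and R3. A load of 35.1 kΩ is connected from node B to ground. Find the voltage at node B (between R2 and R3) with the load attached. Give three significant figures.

V ≈ 18.8 V

At node B, R3 is in parallel with the load: R3‖R_L = 6071 Ω.
Below node A the resistance is R2 + (R3‖R_L) = 8271 Ω, so V_A = 27.8 × 8271/8954 = 25.68 V.
Then V_B = V_A × (R3‖R_L)/(R2 + R3‖R_L) = 25.68 × 6071/8271 = 18.8 V.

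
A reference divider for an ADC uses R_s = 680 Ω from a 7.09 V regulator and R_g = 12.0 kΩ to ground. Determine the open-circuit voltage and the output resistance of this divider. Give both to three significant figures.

V_th is the open-circuit tap voltage: 7.09 × 12000/(680 + 12000) = 6.71 V.
With the supply zeroed, R_s and R_g appear in parallel from the tap: R_th = R_s‖R_g = (680 × 12000)/12680 = 644 Ω.

V_th = 6.71 V, R_th = 644 Ω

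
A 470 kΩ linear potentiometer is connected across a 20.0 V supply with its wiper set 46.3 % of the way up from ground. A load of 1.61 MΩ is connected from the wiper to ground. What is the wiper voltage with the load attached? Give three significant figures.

V ≈ 8.63 V

The wiper splits the pot into (1−α)R = 252.4 kΩ above and αR = 217.6 kΩ below.
Lower section ‖ load = 191.7 kΩ.
V_wiper = 20.0 × 191.7/(252.4 + 191.7) = 8.63 V.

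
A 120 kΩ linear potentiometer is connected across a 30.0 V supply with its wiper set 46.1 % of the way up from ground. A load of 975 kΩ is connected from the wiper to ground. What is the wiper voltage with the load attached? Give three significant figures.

The wiper splits the pot into (1−α)R = 64.68 kΩ above and αR = 55.32 kΩ below.
Lower section ‖ load = 52.35 kΩ.
V_wiper = 30.0 × 52.35/(64.68 + 52.35) = 13.4 V.

V ≈ 13.4 V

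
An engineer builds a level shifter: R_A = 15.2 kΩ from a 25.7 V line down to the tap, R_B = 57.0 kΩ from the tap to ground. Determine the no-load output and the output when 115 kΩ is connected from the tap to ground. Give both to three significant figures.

Unloaded: 20.3 V; loaded: 18.4 V

Open-circuit: V = 25.7 × 57.0/(15.2 + 57.0) = 20.3 V.
With the load, R_B becomes R_B‖R_L = 38.11 kΩ, so V = 25.7 × 38.11/53.31 = 18.4 V.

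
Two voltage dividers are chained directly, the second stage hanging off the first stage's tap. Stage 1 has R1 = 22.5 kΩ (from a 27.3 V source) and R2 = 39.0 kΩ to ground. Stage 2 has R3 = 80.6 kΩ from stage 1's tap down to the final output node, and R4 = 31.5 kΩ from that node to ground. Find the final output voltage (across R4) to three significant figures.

V_out ≈ 4.32 V

Stage 2 presents R3+R4 = 112.1 kΩ as a load on stage 1's tap.
Stage 1's lower leg becomes R2‖(R3+R4) = 28.93 kΩ, so V_mid = 27.3 × 28.93/51.43 = 15.36 V.
Stage 2 is itself unloaded: V_out = V_mid × R4/(R3+R4) = 15.36 × 31.5/112.1 = 4.32 V.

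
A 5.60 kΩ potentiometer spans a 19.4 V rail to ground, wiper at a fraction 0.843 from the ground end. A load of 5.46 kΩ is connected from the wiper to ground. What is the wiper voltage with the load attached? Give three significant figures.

The wiper splits the pot into (1−α)R = 879.2 Ω above and αR = 4721 Ω below.
Lower section ‖ load = 2532 Ω.
V_wiper = 19.4 × 2532/(879.2 + 2532) = 14.4 V.

V ≈ 14.4 V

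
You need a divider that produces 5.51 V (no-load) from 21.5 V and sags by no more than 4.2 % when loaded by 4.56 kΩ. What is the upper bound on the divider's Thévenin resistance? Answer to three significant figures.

R_th ≤ 200 Ω

Loading drop = R_th/(R_th + R_L) ≤ 0.0420, so R_th ≤ R_L · ε/(1−ε) = 4.56 kΩ × 0.0420/0.9580 = 200 Ω.
(Any R1, R2 with R2/(R1+R2) = 0.256 and R1‖R2 ≤ 200 Ω will meet the spec.)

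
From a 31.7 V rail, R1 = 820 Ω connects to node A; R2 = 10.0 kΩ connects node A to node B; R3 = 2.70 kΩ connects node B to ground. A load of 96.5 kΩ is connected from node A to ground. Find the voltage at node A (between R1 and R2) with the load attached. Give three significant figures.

V ≈ 29.5 V

Below node A the series string R2+R3 = 12700 Ω sits in parallel with the 96500 Ω load: 11220 Ω.
V_A = 31.7 × 11220/(820 + 11220) = 29.5 V.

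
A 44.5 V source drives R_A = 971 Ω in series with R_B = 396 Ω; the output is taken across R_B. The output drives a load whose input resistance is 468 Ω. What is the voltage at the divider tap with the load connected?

V_out ≈ 8.05 V

The load sits in parallel with R_B: R_B‖R_L = (396 × 468) / (396 + 468) = 214.5 Ω.
V_out = 44.5 × 214.5 / (971 + 214.5) = 44.5 × 214.5/1186 = 8.05 V.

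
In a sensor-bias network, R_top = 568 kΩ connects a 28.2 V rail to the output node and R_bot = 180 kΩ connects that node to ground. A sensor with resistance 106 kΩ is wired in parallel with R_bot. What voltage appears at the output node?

The load sits in parallel with R_bot: R_bot‖R_L = (180 × 106) / (180 + 106) = 66.71 kΩ.
V_out = 28.2 × 66.71 / (568 + 66.71) = 28.2 × 66.71/634.7 = 2.96 V.

V_out ≈ 2.96 V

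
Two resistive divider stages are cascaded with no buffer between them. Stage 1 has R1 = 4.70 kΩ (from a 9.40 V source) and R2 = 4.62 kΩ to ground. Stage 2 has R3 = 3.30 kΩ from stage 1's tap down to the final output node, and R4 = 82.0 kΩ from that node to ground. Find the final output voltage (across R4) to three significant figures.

Stage 2 presents R3+R4 = 85.30 kΩ as a load on stage 1's tap.
Stage 1's lower leg becomes R2‖(R3+R4) = 4.383 kΩ, so V_mid = 9.40 × 4.383/9.083 = 4.536 V.
Stage 2 is itself unloaded: V_out = V_mid × R4/(R3+R4) = 4.536 × 82.0/85.30 = 4.36 V.

V_out ≈ 4.36 V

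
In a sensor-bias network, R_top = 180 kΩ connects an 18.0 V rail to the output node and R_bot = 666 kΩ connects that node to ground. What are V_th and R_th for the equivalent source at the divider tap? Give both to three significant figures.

V_th is the open-circuit tap voltage: 18.0 × 666/(180 + 666) = 14.2 V.
With the supply zeroed, R_top and R_bot appear in parallel from the tap: R_th = R_top‖R_bot = (180 × 666)/846.0 = 142 kΩ.

V_th = 14.2 V, R_th = 142 kΩ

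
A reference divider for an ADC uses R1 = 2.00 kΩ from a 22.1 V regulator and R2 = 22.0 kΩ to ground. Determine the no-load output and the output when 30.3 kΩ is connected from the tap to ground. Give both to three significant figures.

Unloaded: 20.3 V; loaded: 19.1 V

Open-circuit: V = 22.1 × 22.0/(2.00 + 22.0) = 20.3 V.
With the load, R2 becomes R2‖R_L = 12.75 kΩ, so V = 22.1 × 12.75/14.75 = 19.1 V.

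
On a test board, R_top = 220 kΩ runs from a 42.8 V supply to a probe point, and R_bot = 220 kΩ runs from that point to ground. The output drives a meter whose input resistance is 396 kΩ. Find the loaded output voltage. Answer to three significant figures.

V_out ≈ 16.7 V

The load sits in parallel with R_bot: R_bot‖R_L = (220 × 396) / (220 + 396) = 141.4 kΩ.
V_out = 42.8 × 141.4 / (220 + 141.4) = 42.8 × 141.4/361.4 = 16.7 V.
(Unloaded it would have been 21.4 V.)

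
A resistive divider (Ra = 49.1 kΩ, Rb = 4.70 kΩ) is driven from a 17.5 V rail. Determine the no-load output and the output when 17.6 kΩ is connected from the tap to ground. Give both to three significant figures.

Open-circuit: V = 17.5 × 4.70/(49.1 + 4.70) = 1.53 V.
With the load, Rb becomes Rb‖R_L = 3.709 kΩ, so V = 17.5 × 3.709/52.81 = 1.23 V.

Unloaded: 1.53 V; loaded: 1.23 V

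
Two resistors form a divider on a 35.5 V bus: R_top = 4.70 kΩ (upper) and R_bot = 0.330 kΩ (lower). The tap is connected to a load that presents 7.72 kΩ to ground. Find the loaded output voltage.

The load sits in parallel with R_bot: R_bot‖R_L = (330 × 7720) / (330 + 7720) = 316.5 Ω.
V_out = 35.5 × 316.5 / (4700 + 316.5) = 35.5 × 316.5/5016 = 2.24 V.

V_out ≈ 2.24 V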